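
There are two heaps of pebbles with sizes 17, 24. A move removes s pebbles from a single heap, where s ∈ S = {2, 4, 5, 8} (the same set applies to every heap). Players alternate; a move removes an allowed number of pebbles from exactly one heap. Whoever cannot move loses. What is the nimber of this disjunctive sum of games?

3

All heaps use S = {2, 4, 5, 8}:
n :  0  1  2  3  4  5  6  7  8  9 10 11 12 13 14 15 16 17 18 19 20 21 22 23 24
G :  0  0  1  1  2  2  3  0  4  1  0  2  1  0  2  1  0  2  1  0  2  1  0  2  1
Heap A: G(17) = 2.
Heap B: G(24) = 1.
Combined Grundy value = 2 ⊕ 1 = 3.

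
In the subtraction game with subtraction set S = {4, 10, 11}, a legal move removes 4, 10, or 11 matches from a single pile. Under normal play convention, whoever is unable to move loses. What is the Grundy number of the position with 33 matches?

1

G(0) = 0
G(1) = mex{} = 0
G(2) = mex{} = 0
G(3) = mex{} = 0
G(4) = mex{0} = 1
G(5) = mex{0} = 1
G(6) = mex{0} = 1
G(7) = mex{0} = 1
G(8) = mex{1} = 0
G(9) = mex{1} = 0
G(10) = mex{1,0} = 2
G(11) = mex{1,0,0} = 2
G(12) = mex{0,0,0} = 1
G(13) = mex{0,0,0} = 1
G(14) = mex{2,1,0} = 3
G(15) = mex{2,1,1} = 0
G(16) = mex{1,1,1} = 0
G(17) = mex{1,1,1} = 0
G(18) = mex{3,0,1} = 2
G(19) = mex{0,0,0} = 1
G(20) = mex{0,2,0} = 1
G(21) = mex{0,2,2} = 1
G(22) = mex{2,1,2} = 0
G(23) = mex{1,1,1} = 0
G(24) = mex{1,3,1} = 0
G(25) = mex{1,0,3} = 2
G(26) = mex{0,0,0} = 1
G(27) = mex{0,0,0} = 1
G(28) = mex{0,2,0} = 1
G(29) = mex{2,1,2} = 0
G(30) = mex{1,1,1} = 0
G(31) = mex{1,1,1} = 0
G(32) = mex{1,0,1} = 2
G(33) = mex{0,0,0} = 1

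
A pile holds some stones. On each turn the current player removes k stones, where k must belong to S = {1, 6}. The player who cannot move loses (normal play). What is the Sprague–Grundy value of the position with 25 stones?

0

G(0) = 0
G(1) = mex{0} = 1
G(2) = mex{1} = 0
G(3) = mex{0} = 1
G(4) = mex{1} = 0
G(5) = mex{0} = 1
G(6) = mex{1,0} = 2
G(7) = mex{2,1} = 0
G(8) = mex{0,0} = 1
G(9) = mex{1,1} = 0
G(10) = mex{0,0} = 1
G(11) = mex{1,1} = 0
G(12) = mex{0,2} = 1
G(13) = mex{1,0} = 2
G(14) = mex{2,1} = 0
G(15) = mex{0,0} = 1
G(16) = mex{1,1} = 0
G(17) = mex{0,0} = 1
G(18) = mex{1,1} = 0
G(19) = mex{0,2} = 1
G(20) = mex{1,0} = 2
G(21) = mex{2,1} = 0
G(22) = mex{0,0} = 1
G(23) = mex{1,1} = 0
G(24) = mex{0,0} = 1
G(25) = mex{1,1} = 0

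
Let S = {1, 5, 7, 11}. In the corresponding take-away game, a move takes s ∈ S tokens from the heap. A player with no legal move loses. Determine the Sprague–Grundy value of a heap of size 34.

0

n :  0  1  2  3  4  5  6  7  8  9 10 11 12 13 14 15 16 17 18 19 20 21 22 23 24 25 26 27 28 29 30 31 32 33 34
G :  0  1  0  1  0  1  0  1  0  1  0  1  0  1  0  1  0  1  0  1  0  1  0  1  0  1  0  1  0  1  0  1  0  1  0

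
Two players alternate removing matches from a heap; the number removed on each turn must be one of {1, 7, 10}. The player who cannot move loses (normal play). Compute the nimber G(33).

G(0) = 0
G(1) = mex{0} = 1
G(2) = mex{1} = 0
G(3) = mex{0} = 1
G(4) = mex{1} = 0
G(5) = mex{0} = 1
G(6) = mex{1} = 0
G(7) = mex{0,0} = 1
G(8) = mex{1,1} = 0
G(9) = mex{0,0} = 1
G(10) = mex{1,1,0} = 2
G(11) = mex{2,0,1} = 3
G(12) = mex{3,1,0} = 2
G(13) = mex{2,0,1} = 3
G(14) = mex{3,1,0} = 2
G(15) = mex{2,0,1} = 3
G(16) = mex{3,1,0} = 2
G(17) = mex{2,2,1} = 0
G(18) = mex{0,3,0} = 1
G(19) = mex{1,2,1} = 0
G(20) = mex{0,3,2} = 1
G(21) = mex{1,2,3} = 0
G(22) = mex{0,3,2} = 1
G(23) = mex{1,2,3} = 0
G(24) = mex{0,0,2} = 1
G(25) = mex{1,1,3} = 0
G(26) = mex{0,0,2} = 1
G(27) = mex{1,1,0} = 2
G(28) = mex{2,0,1} = 3
G(29) = mex{3,1,0} = 2
G(30) = mex{2,0,1} = 3
G(31) = mex{3,1,0} = 2
G(32) = mex{2,0,1} = 3
G(33) = mex{3,1,0} = 2

2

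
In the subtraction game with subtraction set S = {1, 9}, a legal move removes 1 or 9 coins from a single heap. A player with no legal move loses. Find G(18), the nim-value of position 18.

G(0) = 0
G(1) = mex{0} = 1
G(2) = mex{1} = 0
G(3) = mex{0} = 1
G(4) = mex{1} = 0
G(5) = mex{0} = 1
G(6) = mex{1} = 0
G(7) = mex{0} = 1
G(8) = mex{1} = 0
G(9) = mex{0,0} = 1
G(10) = mex{1,1} = 0
G(11) = mex{0,0} = 1
G(12) = mex{1,1} = 0
G(13) = mex{0,0} = 1
G(14) = mex{1,1} = 0
G(15) = mex{0,0} = 1
G(16) = mex{1,1} = 0
G(17) = mex{0,0} = 1
G(18) = mex{1,1} = 0

0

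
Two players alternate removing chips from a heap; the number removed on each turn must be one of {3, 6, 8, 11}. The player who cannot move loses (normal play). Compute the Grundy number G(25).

3

G(0) = 0
G(1) = mex{} = 0
G(2) = mex{} = 0
G(3) = mex{0} = 1
G(4) = mex{0} = 1
G(5) = mex{0} = 1
G(6) = mex{1,0} = 2
G(7) = mex{1,0} = 2
G(8) = mex{1,0,0} = 2
G(9) = mex{2,1,0} = 3
G(10) = mex{2,1,0} = 3
G(11) = mex{2,1,1,0} = 3
G(12) = mex{3,2,1,0} = 4
G(13) = mex{3,2,1,0} = 4
G(14) = mex{3,2,2,1} = 0
G(15) = mex{4,3,2,1} = 0
G(16) = mex{4,3,2,1} = 0
G(17) = mex{0,3,3,2} = 1
G(18) = mex{0,4,3,2} = 1
G(19) = mex{0,4,3,2} = 1
G(20) = mex{1,0,4,3} = 2
G(21) = mex{1,0,4,3} = 2
G(22) = mex{1,0,0,3} = 2
G(23) = mex{2,1,0,4} = 3
G(24) = mex{2,1,0,4} = 3
G(25) = mex{2,1,1,0} = 3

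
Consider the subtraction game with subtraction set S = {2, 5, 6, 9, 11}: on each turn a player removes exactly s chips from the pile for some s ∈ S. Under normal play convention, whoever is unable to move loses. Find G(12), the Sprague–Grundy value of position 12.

G(0) = 0
G(1) = mex{} = 0
G(2) = mex{0} = 1
G(3) = mex{0} = 1
G(4) = mex{1} = 0
G(5) = mex{1,0} = 2
G(6) = mex{0,0,0} = 1
G(7) = mex{2,1,0} = 3
G(8) = mex{1,1,1} = 0
G(9) = mex{3,0,1,0} = 2
G(10) = mex{0,2,0,0} = 1
G(11) = mex{2,1,2,1,0} = 3
G(12) = mex{1,3,1,1,0} = 2

2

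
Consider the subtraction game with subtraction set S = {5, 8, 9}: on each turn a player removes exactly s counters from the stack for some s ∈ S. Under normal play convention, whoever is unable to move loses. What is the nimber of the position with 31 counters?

0

n :  0  1  2  3  4  5  6  7  8  9 10 11 12 13 14 15 16 17 18 19 20 21 22 23 24 25 26 27 28 29 30 31
G :  0  0  0  0  0  1  1  1  1  1  2  2  2  2  0  0  0  0  0  1  1  1  1  1  2  2  2  2  0  0  0  0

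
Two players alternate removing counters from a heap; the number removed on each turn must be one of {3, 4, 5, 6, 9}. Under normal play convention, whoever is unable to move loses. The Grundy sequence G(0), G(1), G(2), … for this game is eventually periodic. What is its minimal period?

12

G(0) = 0
G(1) = mex{} = 0
G(2) = mex{} = 0
G(3) = mex{0} = 1
G(4) = mex{0,0} = 1
G(5) = mex{0,0,0} = 1
G(6) = mex{1,0,0,0} = 2
G(7) = mex{1,1,0,0} = 2
G(8) = mex{1,1,1,0} = 2
G(9) = mex{2,1,1,1,0} = 3
G(10) = mex{2,2,1,1,0} = 3
G(11) = mex{2,2,2,1,0} = 3
G(12) = mex{3,2,2,2,1} = 0
G(13) = mex{3,3,2,2,1} = 0
G(14) = mex{3,3,3,2,1} = 0
G(15) = mex{0,3,3,3,2} = 1
G(16) = mex{0,0,3,3,2} = 1
G(17) = mex{0,0,0,3,2} = 1
G(18) = mex{1,0,0,0,3} = 2
G(19) = mex{1,1,0,0,3} = 2
G(20) = mex{1,1,1,0,3} = 2
G(21) = mex{2,1,1,1,0} = 3
G(22) = mex{2,2,1,1,0} = 3
G(23) = mex{2,2,2,1,0} = 3
G(24) = mex{3,2,2,2,1} = 0
G(25) = mex{3,3,2,2,1} = 0
G(n+12) = G(n) holds for n = 0,…,8 (a full window of length max(S) = 9), so the sequence is purely periodic with period 12.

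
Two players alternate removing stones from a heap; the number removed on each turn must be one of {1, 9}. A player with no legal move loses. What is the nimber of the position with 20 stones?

0

n :  0  1  2  3  4  5  6  7  8  9 10 11 12 13 14 15 16 17 18 19 20
G :  0  1  0  1  0  1  0  1  0  1  0  1  0  1  0  1  0  1  0  1  0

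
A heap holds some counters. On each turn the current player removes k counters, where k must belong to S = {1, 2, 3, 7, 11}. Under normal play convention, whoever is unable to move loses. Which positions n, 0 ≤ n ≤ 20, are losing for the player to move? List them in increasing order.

n :  0  1  2  3  4  5  6  7  8  9 10 11 12 13 14 15 16 17 18 19 20
G :  0  1  2  3  0  1  2  3  0  1  2  3  0  1  2  3  0  1  2  3  0
P-positions are exactly the n with G(n) = 0.

0, 4, 8, 12, 16, 20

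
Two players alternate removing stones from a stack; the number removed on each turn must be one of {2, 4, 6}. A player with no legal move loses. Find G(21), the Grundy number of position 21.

2

n :  0  1  2  3  4  5  6  7  8  9 10 11 12 13 14 15 16 17 18 19 20 21
G :  0  0  1  1  2  2  3  3  0  0  1  1  2  2  3  3  0  0  1  1  2  2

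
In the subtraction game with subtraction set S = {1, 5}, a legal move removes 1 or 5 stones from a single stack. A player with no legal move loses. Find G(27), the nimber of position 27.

G(0) = 0
G(1) = mex{0} = 1
G(2) = mex{1} = 0
G(3) = mex{0} = 1
G(4) = mex{1} = 0
G(5) = mex{0,0} = 1
G(6) = mex{1,1} = 0
G(7) = mex{0,0} = 1
G(8) = mex{1,1} = 0
G(9) = mex{0,0} = 1
G(10) = mex{1,1} = 0
G(11) = mex{0,0} = 1
G(12) = mex{1,1} = 0
G(13) = mex{0,0} = 1
G(14) = mex{1,1} = 0
G(15) = mex{0,0} = 1
G(16) = mex{1,1} = 0
G(17) = mex{0,0} = 1
G(18) = mex{1,1} = 0
G(19) = mex{0,0} = 1
G(20) = mex{1,1} = 0
G(21) = mex{0,0} = 1
G(22) = mex{1,1} = 0
G(23) = mex{0,0} = 1
G(24) = mex{1,1} = 0
G(25) = mex{0,0} = 1
G(26) = mex{1,1} = 0
G(27) = mex{0,0} = 1

1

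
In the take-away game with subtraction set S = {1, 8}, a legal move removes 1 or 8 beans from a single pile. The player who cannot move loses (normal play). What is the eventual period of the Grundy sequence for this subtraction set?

9

n :  0  1  2  3  4  5  6  7  8  9 10 11 12 13 14 15 16 17 18 19
G :  0  1  0  1  0  1  0  1  2  0  1  0  1  0  1  0  1  2  0  1
G(n+9) = G(n) holds for n = 0,…,7 (a full window of length max(S) = 8), so the sequence is purely periodic with period 9.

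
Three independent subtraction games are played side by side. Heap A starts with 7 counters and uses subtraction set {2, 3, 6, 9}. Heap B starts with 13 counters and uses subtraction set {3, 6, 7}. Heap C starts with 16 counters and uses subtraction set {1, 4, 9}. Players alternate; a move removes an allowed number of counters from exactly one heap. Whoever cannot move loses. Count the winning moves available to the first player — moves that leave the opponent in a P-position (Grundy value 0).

6

Heap A, S = {2, 3, 6, 9}:
n : 0 1 2 3 4 5 6 7
G : 0 0 1 1 2 0 3 1
G_A(7) = 1.
Heap B, S = {3, 6, 7}:
G(0) = 0
G(1) = mex{} = 0
G(2) = mex{} = 0
G(3) = mex{0} = 1
G(4) = mex{0} = 1
G(5) = mex{0} = 1
G(6) = mex{1,0} = 2
G(7) = mex{1,0,0} = 2
G(8) = mex{1,0,0} = 2
G(9) = mex{2,1,0} = 3
G(10) = mex{2,1,1} = 0
G(11) = mex{2,1,1} = 0
G(12) = mex{3,2,1} = 0
G(13) = mex{0,2,2} = 1
G_B(13) = 1.
Heap C, S = {1, 4, 9}:
n :  0  1  2  3  4  5  6  7  8  9 10 11 12 13 14 15 16
G :  0  1  0  1  2  0  1  0  1  2  0  1  0  1  2  0  1
G_C(16) = 1.
Combined Grundy value = 1 ⊕ 1 ⊕ 1 = 1.
A winning move leaves total XOR = 0, i.e. changes one component's Grundy value g to g ⊕ X where X is the current total.
Heap A: need g' = 1⊕1 = 0. Options: 7−2→G=0, 7−3→G=2, 7−6→G=0. Hits: 2.
Heap B: need g' = 1⊕1 = 0. Options: 13−3→G=0, 13−6→G=2, 13−7→G=2. Hits: 1.
Heap C: need g' = 1⊕1 = 0. Options: 16−1→G=0, 16−4→G=0, 16−9→G=0. Hits: 3.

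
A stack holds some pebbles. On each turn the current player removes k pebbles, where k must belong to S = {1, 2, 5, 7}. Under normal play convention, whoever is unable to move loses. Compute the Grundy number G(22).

G(0) = 0
G(1) = mex{0} = 1
G(2) = mex{1,0} = 2
G(3) = mex{2,1} = 0
G(4) = mex{0,2} = 1
G(5) = mex{1,0,0} = 2
G(6) = mex{2,1,1} = 0
G(7) = mex{0,2,2,0} = 1
G(8) = mex{1,0,0,1} = 2
G(9) = mex{2,1,1,2} = 0
G(10) = mex{0,2,2,0} = 1
G(11) = mex{1,0,0,1} = 2
G(12) = mex{2,1,1,2} = 0
G(13) = mex{0,2,2,0} = 1
G(14) = mex{1,0,0,1} = 2
G(15) = mex{2,1,1,2} = 0
G(16) = mex{0,2,2,0} = 1
G(17) = mex{1,0,0,1} = 2
G(18) = mex{2,1,1,2} = 0
G(19) = mex{0,2,2,0} = 1
G(20) = mex{1,0,0,1} = 2
G(21) = mex{2,1,1,2} = 0
G(22) = mex{0,2,2,0} = 1

1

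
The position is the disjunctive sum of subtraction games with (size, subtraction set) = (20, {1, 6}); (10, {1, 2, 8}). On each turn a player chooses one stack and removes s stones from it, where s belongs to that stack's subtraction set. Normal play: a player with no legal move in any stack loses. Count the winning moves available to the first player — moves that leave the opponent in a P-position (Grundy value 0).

Stack A, S = {1, 6}:
G(0) = 0
G(1) = mex{0} = 1
G(2) = mex{1} = 0
G(3) = mex{0} = 1
G(4) = mex{1} = 0
G(5) = mex{0} = 1
G(6) = mex{1,0} = 2
G(7) = mex{2,1} = 0
G(8) = mex{0,0} = 1
G(9) = mex{1,1} = 0
G(10) = mex{0,0} = 1
G(11) = mex{1,1} = 0
G(12) = mex{0,2} = 1
G(13) = mex{1,0} = 2
G(14) = mex{2,1} = 0
G(15) = mex{0,0} = 1
G(16) = mex{1,1} = 0
G(17) = mex{0,0} = 1
G(18) = mex{1,1} = 0
G(19) = mex{0,2} = 1
G(20) = mex{1,0} = 2
G_A(20) = 2.
Stack B, S = {1, 2, 8}:
n :  0  1  2  3  4  5  6  7  8  9 10
G :  0  1  2  0  1  2  0  1  2  0  1
G_B(10) = 1.
Combined Grundy value = 2 ⊕ 1 = 3.
A winning move leaves total XOR = 0, i.e. changes one component's Grundy value g to g ⊕ X where X is the current total.
Stack A: need g' = 2⊕3 = 1. Options: 20−1→G=1, 20−6→G=0. Hits: 1.
Stack B: need g' = 1⊕3 = 2. Options: 10−1→G=0, 10−2→G=2, 10−8→G=2. Hits: 2.

3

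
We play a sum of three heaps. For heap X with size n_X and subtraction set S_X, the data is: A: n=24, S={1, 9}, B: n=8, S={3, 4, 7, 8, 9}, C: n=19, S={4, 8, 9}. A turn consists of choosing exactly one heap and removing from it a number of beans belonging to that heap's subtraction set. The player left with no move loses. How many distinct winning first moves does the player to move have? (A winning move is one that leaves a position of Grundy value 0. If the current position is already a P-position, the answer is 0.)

Heap A, S = {1, 9}:
G(0) = 0
G(1) = mex{0} = 1
G(2) = mex{1} = 0
G(3) = mex{0} = 1
G(4) = mex{1} = 0
G(5) = mex{0} = 1
G(6) = mex{1} = 0
G(7) = mex{0} = 1
G(8) = mex{1} = 0
G(9) = mex{0,0} = 1
G(10) = mex{1,1} = 0
G(11) = mex{0,0} = 1
G(12) = mex{1,1} = 0
G(13) = mex{0,0} = 1
G(14) = mex{1,1} = 0
G(15) = mex{0,0} = 1
G(16) = mex{1,1} = 0
G(17) = mex{0,0} = 1
G(18) = mex{1,1} = 0
G(19) = mex{0,0} = 1
G(20) = mex{1,1} = 0
G(21) = mex{0,0} = 1
G(22) = mex{1,1} = 0
G(23) = mex{0,0} = 1
G(24) = mex{1,1} = 0
G_A(24) = 0.
Heap B, S = {3, 4, 7, 8, 9}:
G(0) = 0
G(1) = mex{} = 0
G(2) = mex{} = 0
G(3) = mex{0} = 1
G(4) = mex{0,0} = 1
G(5) = mex{0,0} = 1
G(6) = mex{1,0} = 2
G(7) = mex{1,1,0} = 2
G(8) = mex{1,1,0,0} = 2
G_B(8) = 2.
Heap C, S = {4, 8, 9}:
G(0) = 0
G(1) = mex{} = 0
G(2) = mex{} = 0
G(3) = mex{} = 0
G(4) = mex{0} = 1
G(5) = mex{0} = 1
G(6) = mex{0} = 1
G(7) = mex{0} = 1
G(8) = mex{1,0} = 2
G(9) = mex{1,0,0} = 2
G(10) = mex{1,0,0} = 2
G(11) = mex{1,0,0} = 2
G(12) = mex{2,1,0} = 3
G(13) = mex{2,1,1} = 0
G(14) = mex{2,1,1} = 0
G(15) = mex{2,1,1} = 0
G(16) = mex{3,2,1} = 0
G(17) = mex{0,2,2} = 1
G(18) = mex{0,2,2} = 1
G(19) = mex{0,2,2} = 1
G_C(19) = 1.
Combined Grundy value = 0 ⊕ 2 ⊕ 1 = 3.
A winning move leaves total XOR = 0, i.e. changes one component's Grundy value g to g ⊕ X where X is the current total.
Heap A: need g' = 0⊕3 = 3. Options: 24−1→G=1, 24−9→G=1. Hits: 0.
Heap B: need g' = 2⊕3 = 1. Options: 8−3→G=1, 8−4→G=1, 8−7→G=0, 8−8→G=0. Hits: 2.
Heap C: need g' = 1⊕3 = 2. Options: 19−4→G=0, 19−8→G=2, 19−9→G=2. Hits: 2.

4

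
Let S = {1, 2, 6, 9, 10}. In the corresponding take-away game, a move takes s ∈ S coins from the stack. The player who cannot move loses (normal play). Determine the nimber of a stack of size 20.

2

n :  0  1  2  3  4  5  6  7  8  9 10 11 12 13 14 15 16 17 18 19 20
G :  0  1  2  0  1  2  3  0  1  2  3  0  1  2  0  1  2  3  0  1  2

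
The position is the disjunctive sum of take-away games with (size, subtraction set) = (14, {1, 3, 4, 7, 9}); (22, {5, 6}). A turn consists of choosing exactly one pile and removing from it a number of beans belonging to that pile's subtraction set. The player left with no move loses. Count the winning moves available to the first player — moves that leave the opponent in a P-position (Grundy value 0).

Pile A, S = {1, 3, 4, 7, 9}:
n :  0  1  2  3  4  5  6  7  8  9 10 11 12 13 14
G :  0  1  0  1  2  3  2  3  0  1  0  1  2  3  2
G_A(14) = 2.
Pile B, S = {5, 6}:
G(0) = 0
G(1) = mex{} = 0
G(2) = mex{} = 0
G(3) = mex{} = 0
G(4) = mex{} = 0
G(5) = mex{0} = 1
G(6) = mex{0,0} = 1
G(7) = mex{0,0} = 1
G(8) = mex{0,0} = 1
G(9) = mex{0,0} = 1
G(10) = mex{1,0} = 2
G(11) = mex{1,1} = 0
G(12) = mex{1,1} = 0
G(13) = mex{1,1} = 0
G(14) = mex{1,1} = 0
G(15) = mex{2,1} = 0
G(16) = mex{0,2} = 1
G(17) = mex{0,0} = 1
G(18) = mex{0,0} = 1
G(19) = mex{0,0} = 1
G(20) = mex{0,0} = 1
G(21) = mex{1,0} = 2
G(22) = mex{1,1} = 0
G_B(22) = 0.
Combined Grundy value = 2 ⊕ 0 = 2.
A winning move leaves total XOR = 0, i.e. changes one component's Grundy value g to g ⊕ X where X is the current total.
Pile A: need g' = 2⊕2 = 0. Options: 14−1→G=3, 14−3→G=1, 14−4→G=0, 14−7→G=3, 14−9→G=3. Hits: 1.
Pile B: need g' = 0⊕2 = 2. Options: 22−5→G=1, 22−6→G=1. Hits: 0.

1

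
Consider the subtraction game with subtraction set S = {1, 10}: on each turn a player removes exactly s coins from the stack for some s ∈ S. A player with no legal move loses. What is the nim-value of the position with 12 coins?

1

G(0) = 0
G(1) = mex{0} = 1
G(2) = mex{1} = 0
G(3) = mex{0} = 1
G(4) = mex{1} = 0
G(5) = mex{0} = 1
G(6) = mex{1} = 0
G(7) = mex{0} = 1
G(8) = mex{1} = 0
G(9) = mex{0} = 1
G(10) = mex{1,0} = 2
G(11) = mex{2,1} = 0
G(12) = mex{0,0} = 1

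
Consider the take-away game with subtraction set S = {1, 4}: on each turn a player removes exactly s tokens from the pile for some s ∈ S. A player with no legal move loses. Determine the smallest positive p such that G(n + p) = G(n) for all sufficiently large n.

G(0) = 0
G(1) = mex{0} = 1
G(2) = mex{1} = 0
G(3) = mex{0} = 1
G(4) = mex{1,0} = 2
G(5) = mex{2,1} = 0
G(6) = mex{0,0} = 1
G(7) = mex{1,1} = 0
G(8) = mex{0,2} = 1
G(9) = mex{1,0} = 2
G(10) = mex{2,1} = 0
G(11) = mex{0,0} = 1
G(12) = mex{1,1} = 0
G(13) = mex{0,2} = 1
G(14) = mex{1,0} = 2
G(n+5) = G(n) holds for n = 0,…,3 (a full window of length max(S) = 4), so the sequence is purely periodic with period 5.

5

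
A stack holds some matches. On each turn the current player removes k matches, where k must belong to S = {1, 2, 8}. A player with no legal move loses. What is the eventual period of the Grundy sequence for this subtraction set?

n :  0  1  2  3  4  5  6  7  8  9 10 11 12 13 14
G :  0  1  2  0  1  2  0  1  2  0  1  2  0  1  2
G(n+3) = G(n) holds for n = 0,…,7 (a full window of length max(S) = 8), so the sequence is purely periodic with period 3.

3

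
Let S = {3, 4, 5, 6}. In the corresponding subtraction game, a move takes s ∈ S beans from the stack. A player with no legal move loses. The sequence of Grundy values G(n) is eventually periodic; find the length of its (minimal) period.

9

n :  0  1  2  3  4  5  6  7  8  9 10 11 12 13 14 15 16 17 18 19
G :  0  0  0  1  1  1  2  2  2  0  0  0  1  1  1  2  2  2  0  0
G(n+9) = G(n) holds for n = 0,…,5 (a full window of length max(S) = 6), so the sequence is purely periodic with period 9.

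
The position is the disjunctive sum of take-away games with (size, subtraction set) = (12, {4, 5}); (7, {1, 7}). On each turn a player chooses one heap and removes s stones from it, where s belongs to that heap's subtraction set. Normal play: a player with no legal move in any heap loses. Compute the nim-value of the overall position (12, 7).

Heap A, S = {4, 5}:
n :  0  1  2  3  4  5  6  7  8  9 10 11 12
G :  0  0  0  0  1  1  1  1  2  0  0  0  0
G_A(12) = 0.
Heap B, S = {1, 7}:
n : 0 1 2 3 4 5 6 7
G : 0 1 0 1 0 1 0 1
G_B(7) = 1.
Combined Grundy value = 0 ⊕ 1 = 1.

1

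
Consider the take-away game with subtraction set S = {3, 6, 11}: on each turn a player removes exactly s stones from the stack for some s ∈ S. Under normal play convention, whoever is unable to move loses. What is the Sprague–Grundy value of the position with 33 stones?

G(0) = 0
G(1) = mex{} = 0
G(2) = mex{} = 0
G(3) = mex{0} = 1
G(4) = mex{0} = 1
G(5) = mex{0} = 1
G(6) = mex{1,0} = 2
G(7) = mex{1,0} = 2
G(8) = mex{1,0} = 2
G(9) = mex{2,1} = 0
G(10) = mex{2,1} = 0
G(11) = mex{2,1,0} = 3
G(12) = mex{0,2,0} = 1
G(13) = mex{0,2,0} = 1
G(14) = mex{3,2,1} = 0
G(15) = mex{1,0,1} = 2
G(16) = mex{1,0,1} = 2
G(17) = mex{0,3,2} = 1
G(18) = mex{2,1,2} = 0
G(19) = mex{2,1,2} = 0
G(20) = mex{1,0,0} = 2
G(21) = mex{0,2,0} = 1
G(22) = mex{0,2,3} = 1
G(23) = mex{2,1,1} = 0
G(24) = mex{1,0,1} = 2
G(25) = mex{1,0,0} = 2
G(26) = mex{0,2,2} = 1
G(27) = mex{2,1,2} = 0
G(28) = mex{2,1,1} = 0
G(29) = mex{1,0,0} = 2
G(30) = mex{0,2,0} = 1
G(31) = mex{0,2,2} = 1
G(32) = mex{2,1,1} = 0
G(33) = mex{1,0,1} = 2

2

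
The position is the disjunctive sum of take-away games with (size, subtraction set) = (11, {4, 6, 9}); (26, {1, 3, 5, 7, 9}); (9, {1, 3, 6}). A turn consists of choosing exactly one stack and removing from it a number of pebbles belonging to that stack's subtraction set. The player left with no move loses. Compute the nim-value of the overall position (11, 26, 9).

2

Stack A, S = {4, 6, 9}:
G(0) = 0
G(1) = mex{} = 0
G(2) = mex{} = 0
G(3) = mex{} = 0
G(4) = mex{0} = 1
G(5) = mex{0} = 1
G(6) = mex{0,0} = 1
G(7) = mex{0,0} = 1
G(8) = mex{1,0} = 2
G(9) = mex{1,0,0} = 2
G(10) = mex{1,1,0} = 2
G(11) = mex{1,1,0} = 2
G_A(11) = 2.
Stack B, S = {1, 3, 5, 7, 9}:
n :  0  1  2  3  4  5  6  7  8  9 10 11 12 13 14 15 16 17 18 19 20 21 22 23 24 25 26
G :  0  1  0  1  0  1  0  1  0  1  0  1  0  1  0  1  0  1  0  1  0  1  0  1  0  1  0
G_B(26) = 0.
Stack C, S = {1, 3, 6}:
n : 0 1 2 3 4 5 6 7 8 9
G : 0 1 0 1 0 1 2 3 2 0
G_C(9) = 0.
Combined Grundy value = 2 ⊕ 0 ⊕ 0 = 2.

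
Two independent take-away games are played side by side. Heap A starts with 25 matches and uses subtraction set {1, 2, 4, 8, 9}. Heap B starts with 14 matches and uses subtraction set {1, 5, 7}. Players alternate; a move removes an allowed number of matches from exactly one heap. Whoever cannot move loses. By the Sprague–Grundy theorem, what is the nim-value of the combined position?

3

Heap A, S = {1, 2, 4, 8, 9}:
G(0) = 0
G(1) = mex{0} = 1
G(2) = mex{1,0} = 2
G(3) = mex{2,1} = 0
G(4) = mex{0,2,0} = 1
G(5) = mex{1,0,1} = 2
G(6) = mex{2,1,2} = 0
G(7) = mex{0,2,0} = 1
G(8) = mex{1,0,1,0} = 2
G(9) = mex{2,1,2,1,0} = 3
G(10) = mex{3,2,0,2,1} = 4
G(11) = mex{4,3,1,0,2} = 5
G(12) = mex{5,4,2,1,0} = 3
G(13) = mex{3,5,3,2,1} = 0
G(14) = mex{0,3,4,0,2} = 1
G(15) = mex{1,0,5,1,0} = 2
G(16) = mex{2,1,3,2,1} = 0
G(17) = mex{0,2,0,3,2} = 1
G(18) = mex{1,0,1,4,3} = 2
G(19) = mex{2,1,2,5,4} = 0
G(20) = mex{0,2,0,3,5} = 1
G(21) = mex{1,0,1,0,3} = 2
G(22) = mex{2,1,2,1,0} = 3
G(23) = mex{3,2,0,2,1} = 4
G(24) = mex{4,3,1,0,2} = 5
G(25) = mex{5,4,2,1,0} = 3
G_A(25) = 3.
Heap B, S = {1, 5, 7}:
G(0) = 0
G(1) = mex{0} = 1
G(2) = mex{1} = 0
G(3) = mex{0} = 1
G(4) = mex{1} = 0
G(5) = mex{0,0} = 1
G(6) = mex{1,1} = 0
G(7) = mex{0,0,0} = 1
G(8) = mex{1,1,1} = 0
G(9) = mex{0,0,0} = 1
G(10) = mex{1,1,1} = 0
G(11) = mex{0,0,0} = 1
G(12) = mex{1,1,1} = 0
G(13) = mex{0,0,0} = 1
G(14) = mex{1,1,1} = 0
G_B(14) = 0.
Combined Grundy value = 3 ⊕ 0 = 3.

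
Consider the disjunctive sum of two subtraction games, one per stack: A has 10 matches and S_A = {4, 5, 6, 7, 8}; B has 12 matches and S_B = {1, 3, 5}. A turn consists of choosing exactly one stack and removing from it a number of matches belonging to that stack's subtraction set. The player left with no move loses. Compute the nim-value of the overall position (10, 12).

2

Stack A, S = {4, 5, 6, 7, 8}:
G(0) = 0
G(1) = mex{} = 0
G(2) = mex{} = 0
G(3) = mex{} = 0
G(4) = mex{0} = 1
G(5) = mex{0,0} = 1
G(6) = mex{0,0,0} = 1
G(7) = mex{0,0,0,0} = 1
G(8) = mex{1,0,0,0,0} = 2
G(9) = mex{1,1,0,0,0} = 2
G(10) = mex{1,1,1,0,0} = 2
G_A(10) = 2.
Stack B, S = {1, 3, 5}:
G(0) = 0
G(1) = mex{0} = 1
G(2) = mex{1} = 0
G(3) = mex{0,0} = 1
G(4) = mex{1,1} = 0
G(5) = mex{0,0,0} = 1
G(6) = mex{1,1,1} = 0
G(7) = mex{0,0,0} = 1
G(8) = mex{1,1,1} = 0
G(9) = mex{0,0,0} = 1
G(10) = mex{1,1,1} = 0
G(11) = mex{0,0,0} = 1
G(12) = mex{1,1,1} = 0
G_B(12) = 0.
Combined Grundy value = 2 ⊕ 0 = 2.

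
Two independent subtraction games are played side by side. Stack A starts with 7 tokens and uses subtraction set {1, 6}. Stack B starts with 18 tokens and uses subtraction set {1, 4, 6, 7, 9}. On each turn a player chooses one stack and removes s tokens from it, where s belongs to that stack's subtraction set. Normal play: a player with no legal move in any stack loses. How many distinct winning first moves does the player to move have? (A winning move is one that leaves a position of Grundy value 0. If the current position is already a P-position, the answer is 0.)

Stack A, S = {1, 6}:
n : 0 1 2 3 4 5 6 7
G : 0 1 0 1 0 1 2 0
G_A(7) = 0.
Stack B, S = {1, 4, 6, 7, 9}:
G(0) = 0
G(1) = mex{0} = 1
G(2) = mex{1} = 0
G(3) = mex{0} = 1
G(4) = mex{1,0} = 2
G(5) = mex{2,1} = 0
G(6) = mex{0,0,0} = 1
G(7) = mex{1,1,1,0} = 2
G(8) = mex{2,2,0,1} = 3
G(9) = mex{3,0,1,0,0} = 2
G(10) = mex{2,1,2,1,1} = 0
G(11) = mex{0,2,0,2,0} = 1
G(12) = mex{1,3,1,0,1} = 2
G(13) = mex{2,2,2,1,2} = 0
G(14) = mex{0,0,3,2,0} = 1
G(15) = mex{1,1,2,3,1} = 0
G(16) = mex{0,2,0,2,2} = 1
G(17) = mex{1,0,1,0,3} = 2
G(18) = mex{2,1,2,1,2} = 0
G_B(18) = 0.
Combined Grundy value = 0 ⊕ 0 = 0.
A winning move leaves total XOR = 0, i.e. changes one component's Grundy value g to g ⊕ X where X is the current total.
Stack A: target g' = 0⊕0 = 0, but every legal move changes the Grundy value (mex property), so 0 moves.
Stack B: target g' = 0⊕0 = 0, but every legal move changes the Grundy value (mex property), so 0 moves.

0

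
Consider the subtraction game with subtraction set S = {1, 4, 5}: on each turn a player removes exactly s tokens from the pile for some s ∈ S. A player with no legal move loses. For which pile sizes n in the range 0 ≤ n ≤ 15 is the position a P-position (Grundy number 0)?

n :  0  1  2  3  4  5  6  7  8  9 10 11 12 13 14 15
G :  0  1  0  1  2  3  2  3  0  1  0  1  2  3  2  3
P-positions are exactly the n with G(n) = 0.

0, 2, 8, 10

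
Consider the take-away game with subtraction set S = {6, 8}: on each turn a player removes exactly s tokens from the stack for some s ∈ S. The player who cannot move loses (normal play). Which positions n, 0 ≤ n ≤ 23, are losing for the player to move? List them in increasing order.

0, 1, 2, 3, 4, 5, 14, 15, 16, 17, 18, 19

G(0) = 0
G(1) = mex{} = 0
G(2) = mex{} = 0
G(3) = mex{} = 0
G(4) = mex{} = 0
G(5) = mex{} = 0
G(6) = mex{0} = 1
G(7) = mex{0} = 1
G(8) = mex{0,0} = 1
G(9) = mex{0,0} = 1
G(10) = mex{0,0} = 1
G(11) = mex{0,0} = 1
G(12) = mex{1,0} = 2
G(13) = mex{1,0} = 2
G(14) = mex{1,1} = 0
G(15) = mex{1,1} = 0
G(16) = mex{1,1} = 0
G(17) = mex{1,1} = 0
G(18) = mex{2,1} = 0
G(19) = mex{2,1} = 0
G(20) = mex{0,2} = 1
G(21) = mex{0,2} = 1
G(22) = mex{0,0} = 1
G(23) = mex{0,0} = 1
P-positions are exactly the n with G(n) = 0.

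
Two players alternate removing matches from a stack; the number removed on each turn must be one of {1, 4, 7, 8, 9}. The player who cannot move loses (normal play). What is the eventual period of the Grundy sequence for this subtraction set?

15

n :  0  1  2  3  4  5  6  7  8  9 10 11 12 13 14 15 16 17 18 19 20 21 22 23 24 25 26 27 28 29 30 31
G :  0  1  0  1  2  0  1  2  3  2  3  4  5  3  4  0  1  0  1  2  0  1  2  3  2  3  4  5  3  4  0  1
G(n+15) = G(n) holds for n = 0,…,8 (a full window of length max(S) = 9), so the sequence is purely periodic with period 15.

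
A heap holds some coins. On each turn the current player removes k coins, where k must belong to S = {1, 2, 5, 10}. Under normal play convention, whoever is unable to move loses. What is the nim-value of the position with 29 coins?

G(0) = 0
G(1) = mex{0} = 1
G(2) = mex{1,0} = 2
G(3) = mex{2,1} = 0
G(4) = mex{0,2} = 1
G(5) = mex{1,0,0} = 2
G(6) = mex{2,1,1} = 0
G(7) = mex{0,2,2} = 1
G(8) = mex{1,0,0} = 2
G(9) = mex{2,1,1} = 0
G(10) = mex{0,2,2,0} = 1
G(11) = mex{1,0,0,1} = 2
G(12) = mex{2,1,1,2} = 0
G(13) = mex{0,2,2,0} = 1
G(14) = mex{1,0,0,1} = 2
G(15) = mex{2,1,1,2} = 0
G(16) = mex{0,2,2,0} = 1
G(17) = mex{1,0,0,1} = 2
G(18) = mex{2,1,1,2} = 0
G(19) = mex{0,2,2,0} = 1
G(20) = mex{1,0,0,1} = 2
G(21) = mex{2,1,1,2} = 0
G(22) = mex{0,2,2,0} = 1
G(23) = mex{1,0,0,1} = 2
G(24) = mex{2,1,1,2} = 0
G(25) = mex{0,2,2,0} = 1
G(26) = mex{1,0,0,1} = 2
G(27) = mex{2,1,1,2} = 0
G(28) = mex{0,2,2,0} = 1
G(29) = mex{1,0,0,1} = 2

2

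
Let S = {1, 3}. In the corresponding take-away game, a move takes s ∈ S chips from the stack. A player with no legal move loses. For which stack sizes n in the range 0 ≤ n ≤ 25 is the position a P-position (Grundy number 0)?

0, 2, 4, 6, 8, 10, 12, 14, 16, 18, 20, 22, 24

n :  0  1  2  3  4  5  6  7  8  9 10 11 12 13 14 15 16 17 18 19 20 21 22 23 24 25
G :  0  1  0  1  0  1  0  1  0  1  0  1  0  1  0  1  0  1  0  1  0  1  0  1  0  1
P-positions are exactly the n with G(n) = 0.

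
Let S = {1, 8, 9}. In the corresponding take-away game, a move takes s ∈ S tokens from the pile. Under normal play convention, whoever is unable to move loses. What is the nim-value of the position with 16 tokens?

n :  0  1  2  3  4  5  6  7  8  9 10 11 12 13 14 15 16
G :  0  1  0  1  0  1  0  1  2  3  2  3  2  3  2  3  0

0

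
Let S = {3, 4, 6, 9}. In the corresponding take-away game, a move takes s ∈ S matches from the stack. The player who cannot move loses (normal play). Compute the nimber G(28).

G(0) = 0
G(1) = mex{} = 0
G(2) = mex{} = 0
G(3) = mex{0} = 1
G(4) = mex{0,0} = 1
G(5) = mex{0,0} = 1
G(6) = mex{1,0,0} = 2
G(7) = mex{1,1,0} = 2
G(8) = mex{1,1,0} = 2
G(9) = mex{2,1,1,0} = 3
G(10) = mex{2,2,1,0} = 3
G(11) = mex{2,2,1,0} = 3
G(12) = mex{3,2,2,1} = 0
G(13) = mex{3,3,2,1} = 0
G(14) = mex{3,3,2,1} = 0
G(15) = mex{0,3,3,2} = 1
G(16) = mex{0,0,3,2} = 1
G(17) = mex{0,0,3,2} = 1
G(18) = mex{1,0,0,3} = 2
G(19) = mex{1,1,0,3} = 2
G(20) = mex{1,1,0,3} = 2
G(21) = mex{2,1,1,0} = 3
G(22) = mex{2,2,1,0} = 3
G(23) = mex{2,2,1,0} = 3
G(24) = mex{3,2,2,1} = 0
G(25) = mex{3,3,2,1} = 0
G(26) = mex{3,3,2,1} = 0
G(27) = mex{0,3,3,2} = 1
G(28) = mex{0,0,3,2} = 1

1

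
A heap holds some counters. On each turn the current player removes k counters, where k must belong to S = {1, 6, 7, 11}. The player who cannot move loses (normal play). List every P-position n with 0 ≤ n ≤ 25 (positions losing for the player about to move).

0, 2, 4, 12, 14, 16, 24

G(0) = 0
G(1) = mex{0} = 1
G(2) = mex{1} = 0
G(3) = mex{0} = 1
G(4) = mex{1} = 0
G(5) = mex{0} = 1
G(6) = mex{1,0} = 2
G(7) = mex{2,1,0} = 3
G(8) = mex{3,0,1} = 2
G(9) = mex{2,1,0} = 3
G(10) = mex{3,0,1} = 2
G(11) = mex{2,1,0,0} = 3
G(12) = mex{3,2,1,1} = 0
G(13) = mex{0,3,2,0} = 1
G(14) = mex{1,2,3,1} = 0
G(15) = mex{0,3,2,0} = 1
G(16) = mex{1,2,3,1} = 0
G(17) = mex{0,3,2,2} = 1
G(18) = mex{1,0,3,3} = 2
G(19) = mex{2,1,0,2} = 3
G(20) = mex{3,0,1,3} = 2
G(21) = mex{2,1,0,2} = 3
G(22) = mex{3,0,1,3} = 2
G(23) = mex{2,1,0,0} = 3
G(24) = mex{3,2,1,1} = 0
G(25) = mex{0,3,2,0} = 1
P-positions are exactly the n with G(n) = 0.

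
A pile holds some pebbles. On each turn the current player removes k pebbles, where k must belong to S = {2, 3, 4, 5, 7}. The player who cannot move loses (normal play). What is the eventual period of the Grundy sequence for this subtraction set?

9

G(0) = 0
G(1) = mex{} = 0
G(2) = mex{0} = 1
G(3) = mex{0,0} = 1
G(4) = mex{1,0,0} = 2
G(5) = mex{1,1,0,0} = 2
G(6) = mex{2,1,1,0} = 3
G(7) = mex{2,2,1,1,0} = 3
G(8) = mex{3,2,2,1,0} = 4
G(9) = mex{3,3,2,2,1} = 0
G(10) = mex{4,3,3,2,1} = 0
G(11) = mex{0,4,3,3,2} = 1
G(12) = mex{0,0,4,3,2} = 1
G(13) = mex{1,0,0,4,3} = 2
G(14) = mex{1,1,0,0,3} = 2
G(15) = mex{2,1,1,0,4} = 3
G(16) = mex{2,2,1,1,0} = 3
G(17) = mex{3,2,2,1,0} = 4
G(18) = mex{3,3,2,2,1} = 0
G(19) = mex{4,3,3,2,1} = 0
G(n+9) = G(n) holds for n = 0,…,6 (a full window of length max(S) = 7), so the sequence is purely periodic with period 9.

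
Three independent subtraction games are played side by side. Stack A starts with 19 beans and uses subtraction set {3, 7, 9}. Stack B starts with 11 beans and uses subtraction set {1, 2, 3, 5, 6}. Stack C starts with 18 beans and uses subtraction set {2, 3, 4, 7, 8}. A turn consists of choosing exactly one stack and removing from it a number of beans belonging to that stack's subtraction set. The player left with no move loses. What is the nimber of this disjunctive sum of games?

Stack A, S = {3, 7, 9}:
n :  0  1  2  3  4  5  6  7  8  9 10 11 12 13 14 15 16 17 18 19
G :  0  0  0  1  1  1  0  2  2  1  3  3  0  2  0  1  0  1  0  1
G_A(19) = 1.
Stack B, S = {1, 2, 3, 5, 6}:
n :  0  1  2  3  4  5  6  7  8  9 10 11
G :  0  1  2  3  0  1  2  3  0  1  2  3
G_B(11) = 3.
Stack C, S = {2, 3, 4, 7, 8}:
G(0) = 0
G(1) = mex{} = 0
G(2) = mex{0} = 1
G(3) = mex{0,0} = 1
G(4) = mex{1,0,0} = 2
G(5) = mex{1,1,0} = 2
G(6) = mex{2,1,1} = 0
G(7) = mex{2,2,1,0} = 3
G(8) = mex{0,2,2,0,0} = 1
G(9) = mex{3,0,2,1,0} = 4
G(10) = mex{1,3,0,1,1} = 2
G(11) = mex{4,1,3,2,1} = 0
G(12) = mex{2,4,1,2,2} = 0
G(13) = mex{0,2,4,0,2} = 1
G(14) = mex{0,0,2,3,0} = 1
G(15) = mex{1,0,0,1,3} = 2
G(16) = mex{1,1,0,4,1} = 2
G(17) = mex{2,1,1,2,4} = 0
G(18) = mex{2,2,1,0,2} = 3
G_C(18) = 3.
Combined Grundy value = 1 ⊕ 3 ⊕ 3 = 1.

1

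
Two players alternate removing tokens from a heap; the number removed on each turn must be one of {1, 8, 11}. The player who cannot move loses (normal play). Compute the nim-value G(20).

G(0) = 0
G(1) = mex{0} = 1
G(2) = mex{1} = 0
G(3) = mex{0} = 1
G(4) = mex{1} = 0
G(5) = mex{0} = 1
G(6) = mex{1} = 0
G(7) = mex{0} = 1
G(8) = mex{1,0} = 2
G(9) = mex{2,1} = 0
G(10) = mex{0,0} = 1
G(11) = mex{1,1,0} = 2
G(12) = mex{2,0,1} = 3
G(13) = mex{3,1,0} = 2
G(14) = mex{2,0,1} = 3
G(15) = mex{3,1,0} = 2
G(16) = mex{2,2,1} = 0
G(17) = mex{0,0,0} = 1
G(18) = mex{1,1,1} = 0
G(19) = mex{0,2,2} = 1
G(20) = mex{1,3,0} = 2

2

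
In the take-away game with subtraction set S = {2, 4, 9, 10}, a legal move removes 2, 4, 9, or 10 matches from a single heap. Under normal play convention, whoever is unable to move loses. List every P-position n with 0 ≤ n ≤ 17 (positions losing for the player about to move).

G(0) = 0
G(1) = mex{} = 0
G(2) = mex{0} = 1
G(3) = mex{0} = 1
G(4) = mex{1,0} = 2
G(5) = mex{1,0} = 2
G(6) = mex{2,1} = 0
G(7) = mex{2,1} = 0
G(8) = mex{0,2} = 1
G(9) = mex{0,2,0} = 1
G(10) = mex{1,0,0,0} = 2
G(11) = mex{1,0,1,0} = 2
G(12) = mex{2,1,1,1} = 0
G(13) = mex{2,1,2,1} = 0
G(14) = mex{0,2,2,2} = 1
G(15) = mex{0,2,0,2} = 1
G(16) = mex{1,0,0,0} = 2
G(17) = mex{1,0,1,0} = 2
P-positions are exactly the n with G(n) = 0.

0, 1, 6, 7, 12, 13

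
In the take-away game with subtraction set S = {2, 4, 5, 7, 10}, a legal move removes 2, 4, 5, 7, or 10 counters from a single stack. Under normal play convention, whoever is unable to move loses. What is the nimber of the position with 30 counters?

G(0) = 0
G(1) = mex{} = 0
G(2) = mex{0} = 1
G(3) = mex{0} = 1
G(4) = mex{1,0} = 2
G(5) = mex{1,0,0} = 2
G(6) = mex{2,1,0} = 3
G(7) = mex{2,1,1,0} = 3
G(8) = mex{3,2,1,0} = 4
G(9) = mex{3,2,2,1} = 0
G(10) = mex{4,3,2,1,0} = 5
G(11) = mex{0,3,3,2,0} = 1
G(12) = mex{5,4,3,2,1} = 0
G(13) = mex{1,0,4,3,1} = 2
G(14) = mex{0,5,0,3,2} = 1
G(15) = mex{2,1,5,4,2} = 0
G(16) = mex{1,0,1,0,3} = 2
G(17) = mex{0,2,0,5,3} = 1
G(18) = mex{2,1,2,1,4} = 0
G(19) = mex{1,0,1,0,0} = 2
G(20) = mex{0,2,0,2,5} = 1
G(21) = mex{2,1,2,1,1} = 0
G(22) = mex{1,0,1,0,0} = 2
G(23) = mex{0,2,0,2,2} = 1
G(24) = mex{2,1,2,1,1} = 0
G(25) = mex{1,0,1,0,0} = 2
G(26) = mex{0,2,0,2,2} = 1
G(27) = mex{2,1,2,1,1} = 0
G(28) = mex{1,0,1,0,0} = 2
G(29) = mex{0,2,0,2,2} = 1
G(30) = mex{2,1,2,1,1} = 0

0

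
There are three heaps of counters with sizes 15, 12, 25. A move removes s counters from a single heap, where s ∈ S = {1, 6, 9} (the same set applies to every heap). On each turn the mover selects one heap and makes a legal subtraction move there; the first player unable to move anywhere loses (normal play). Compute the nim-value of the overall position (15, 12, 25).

All heaps use S = {1, 6, 9}:
n :  0  1  2  3  4  5  6  7  8  9 10 11 12 13 14 15 16 17 18 19 20 21 22 23 24 25
G :  0  1  0  1  0  1  2  0  1  2  3  2  0  1  0  1  2  0  1  0  1  2  0  1  0  1
Heap A: G(15) = 1.
Heap B: G(12) = 0.
Heap C: G(25) = 1.
Combined Grundy value = 1 ⊕ 0 ⊕ 1 = 0.

0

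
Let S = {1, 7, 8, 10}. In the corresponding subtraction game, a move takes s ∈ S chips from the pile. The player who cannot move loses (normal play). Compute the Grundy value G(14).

G(0) = 0
G(1) = mex{0} = 1
G(2) = mex{1} = 0
G(3) = mex{0} = 1
G(4) = mex{1} = 0
G(5) = mex{0} = 1
G(6) = mex{1} = 0
G(7) = mex{0,0} = 1
G(8) = mex{1,1,0} = 2
G(9) = mex{2,0,1} = 3
G(10) = mex{3,1,0,0} = 2
G(11) = mex{2,0,1,1} = 3
G(12) = mex{3,1,0,0} = 2
G(13) = mex{2,0,1,1} = 3
G(14) = mex{3,1,0,0} = 2

2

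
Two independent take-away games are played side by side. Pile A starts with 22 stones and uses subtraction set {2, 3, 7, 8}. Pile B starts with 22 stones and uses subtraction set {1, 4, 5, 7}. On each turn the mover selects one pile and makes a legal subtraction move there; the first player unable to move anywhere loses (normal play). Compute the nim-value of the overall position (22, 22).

3

Pile A, S = {2, 3, 7, 8}:
n :  0  1  2  3  4  5  6  7  8  9 10 11 12 13 14 15 16 17 18 19 20 21 22
G :  0  0  1  1  2  0  0  1  1  2  0  0  1  1  2  0  0  1  1  2  0  0  1
G_A(22) = 1.
Pile B, S = {1, 4, 5, 7}:
G(0) = 0
G(1) = mex{0} = 1
G(2) = mex{1} = 0
G(3) = mex{0} = 1
G(4) = mex{1,0} = 2
G(5) = mex{2,1,0} = 3
G(6) = mex{3,0,1} = 2
G(7) = mex{2,1,0,0} = 3
G(8) = mex{3,2,1,1} = 0
G(9) = mex{0,3,2,0} = 1
G(10) = mex{1,2,3,1} = 0
G(11) = mex{0,3,2,2} = 1
G(12) = mex{1,0,3,3} = 2
G(13) = mex{2,1,0,2} = 3
G(14) = mex{3,0,1,3} = 2
G(15) = mex{2,1,0,0} = 3
G(16) = mex{3,2,1,1} = 0
G(17) = mex{0,3,2,0} = 1
G(18) = mex{1,2,3,1} = 0
G(19) = mex{0,3,2,2} = 1
G(20) = mex{1,0,3,3} = 2
G(21) = mex{2,1,0,2} = 3
G(22) = mex{3,0,1,3} = 2
G_B(22) = 2.
Combined Grundy value = 1 ⊕ 2 = 3.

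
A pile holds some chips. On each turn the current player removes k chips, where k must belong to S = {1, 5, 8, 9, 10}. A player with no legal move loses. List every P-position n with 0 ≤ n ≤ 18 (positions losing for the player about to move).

G(0) = 0
G(1) = mex{0} = 1
G(2) = mex{1} = 0
G(3) = mex{0} = 1
G(4) = mex{1} = 0
G(5) = mex{0,0} = 1
G(6) = mex{1,1} = 0
G(7) = mex{0,0} = 1
G(8) = mex{1,1,0} = 2
G(9) = mex{2,0,1,0} = 3
G(10) = mex{3,1,0,1,0} = 2
G(11) = mex{2,0,1,0,1} = 3
G(12) = mex{3,1,0,1,0} = 2
G(13) = mex{2,2,1,0,1} = 3
G(14) = mex{3,3,0,1,0} = 2
G(15) = mex{2,2,1,0,1} = 3
G(16) = mex{3,3,2,1,0} = 4
G(17) = mex{4,2,3,2,1} = 0
G(18) = mex{0,3,2,3,2} = 1
P-positions are exactly the n with G(n) = 0.

0, 2, 4, 6, 17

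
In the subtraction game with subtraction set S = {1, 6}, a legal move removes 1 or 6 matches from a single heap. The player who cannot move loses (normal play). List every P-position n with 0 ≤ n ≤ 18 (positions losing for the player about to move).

n :  0  1  2  3  4  5  6  7  8  9 10 11 12 13 14 15 16 17 18
G :  0  1  0  1  0  1  2  0  1  0  1  0  1  2  0  1  0  1  0
P-positions are exactly the n with G(n) = 0.

0, 2, 4, 7, 9, 11, 14, 16, 18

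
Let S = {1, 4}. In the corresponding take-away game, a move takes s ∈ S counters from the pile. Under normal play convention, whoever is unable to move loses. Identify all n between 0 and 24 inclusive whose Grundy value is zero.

0, 2, 5, 7, 10, 12, 15, 17, 20, 22

G(0) = 0
G(1) = mex{0} = 1
G(2) = mex{1} = 0
G(3) = mex{0} = 1
G(4) = mex{1,0} = 2
G(5) = mex{2,1} = 0
G(6) = mex{0,0} = 1
G(7) = mex{1,1} = 0
G(8) = mex{0,2} = 1
G(9) = mex{1,0} = 2
G(10) = mex{2,1} = 0
G(11) = mex{0,0} = 1
G(12) = mex{1,1} = 0
G(13) = mex{0,2} = 1
G(14) = mex{1,0} = 2
G(15) = mex{2,1} = 0
G(16) = mex{0,0} = 1
G(17) = mex{1,1} = 0
G(18) = mex{0,2} = 1
G(19) = mex{1,0} = 2
G(20) = mex{2,1} = 0
G(21) = mex{0,0} = 1
G(22) = mex{1,1} = 0
G(23) = mex{0,2} = 1
G(24) = mex{1,0} = 2
P-positions are exactly the n with G(n) = 0.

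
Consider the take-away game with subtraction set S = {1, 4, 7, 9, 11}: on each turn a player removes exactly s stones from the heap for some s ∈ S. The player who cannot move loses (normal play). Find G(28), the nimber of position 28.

G(0) = 0
G(1) = mex{0} = 1
G(2) = mex{1} = 0
G(3) = mex{0} = 1
G(4) = mex{1,0} = 2
G(5) = mex{2,1} = 0
G(6) = mex{0,0} = 1
G(7) = mex{1,1,0} = 2
G(8) = mex{2,2,1} = 0
G(9) = mex{0,0,0,0} = 1
G(10) = mex{1,1,1,1} = 0
G(11) = mex{0,2,2,0,0} = 1
G(12) = mex{1,0,0,1,1} = 2
G(13) = mex{2,1,1,2,0} = 3
G(14) = mex{3,0,2,0,1} = 4
G(15) = mex{4,1,0,1,2} = 3
G(16) = mex{3,2,1,2,0} = 4
G(17) = mex{4,3,0,0,1} = 2
G(18) = mex{2,4,1,1,2} = 0
G(19) = mex{0,3,2,0,0} = 1
G(20) = mex{1,4,3,1,1} = 0
G(21) = mex{0,2,4,2,0} = 1
G(22) = mex{1,0,3,3,1} = 2
G(23) = mex{2,1,4,4,2} = 0
G(24) = mex{0,0,2,3,3} = 1
G(25) = mex{1,1,0,4,4} = 2
G(26) = mex{2,2,1,2,3} = 0
G(27) = mex{0,0,0,0,4} = 1
G(28) = mex{1,1,1,1,2} = 0

0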